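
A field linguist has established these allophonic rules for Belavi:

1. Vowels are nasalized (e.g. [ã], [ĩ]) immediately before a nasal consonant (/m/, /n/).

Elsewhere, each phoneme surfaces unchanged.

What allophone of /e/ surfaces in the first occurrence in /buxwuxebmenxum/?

/e/ (between /x/ and /b/) fails the environment for rule 1, so it stays [e].

[e]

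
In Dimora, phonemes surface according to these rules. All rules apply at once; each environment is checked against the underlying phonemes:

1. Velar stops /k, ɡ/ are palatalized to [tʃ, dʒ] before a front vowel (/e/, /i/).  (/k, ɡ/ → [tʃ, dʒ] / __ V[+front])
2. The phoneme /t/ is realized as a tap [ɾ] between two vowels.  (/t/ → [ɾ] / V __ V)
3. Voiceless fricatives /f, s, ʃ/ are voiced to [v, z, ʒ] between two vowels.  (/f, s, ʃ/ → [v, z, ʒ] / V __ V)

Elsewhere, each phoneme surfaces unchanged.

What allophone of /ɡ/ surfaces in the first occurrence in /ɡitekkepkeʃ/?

/ɡ/ (word-initial): before a front vowel, so rule 1 applies → [dʒ].

[dʒ]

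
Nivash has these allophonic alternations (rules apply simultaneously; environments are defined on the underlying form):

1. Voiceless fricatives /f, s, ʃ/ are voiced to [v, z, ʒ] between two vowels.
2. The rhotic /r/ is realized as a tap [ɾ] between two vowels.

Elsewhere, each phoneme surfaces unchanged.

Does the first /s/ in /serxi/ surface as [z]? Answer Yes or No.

/s/ (word-initial): rule 1 targets it, but not between two vowels → unchanged [s].
The actual realization is [s], not [z].

No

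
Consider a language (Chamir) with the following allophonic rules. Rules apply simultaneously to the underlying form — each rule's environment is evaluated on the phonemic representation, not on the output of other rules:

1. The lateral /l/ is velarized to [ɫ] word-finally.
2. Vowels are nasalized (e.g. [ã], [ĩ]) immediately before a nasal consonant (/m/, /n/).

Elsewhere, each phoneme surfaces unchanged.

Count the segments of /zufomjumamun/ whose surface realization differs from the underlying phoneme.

Segments that undergo a rule: /o/ → [õ] (rule 2); /u/ → [ũ] (rule 2); /a/ → [ã] (rule 2); /u/ → [ũ] (rule 2).
All other segments surface unchanged.

4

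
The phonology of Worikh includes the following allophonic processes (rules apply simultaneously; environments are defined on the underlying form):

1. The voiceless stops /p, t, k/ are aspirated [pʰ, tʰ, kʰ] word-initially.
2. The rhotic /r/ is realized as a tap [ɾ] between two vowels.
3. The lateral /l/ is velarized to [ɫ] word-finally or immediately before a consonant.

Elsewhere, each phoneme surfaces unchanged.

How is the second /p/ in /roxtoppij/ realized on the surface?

[p]

/p/ — between /p/ and /i/; rule 1 does not apply here → [p].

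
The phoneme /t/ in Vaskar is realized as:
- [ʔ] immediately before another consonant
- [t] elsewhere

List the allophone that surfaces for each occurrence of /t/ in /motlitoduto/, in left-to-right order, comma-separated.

[ʔ], [t], [t]

Occurrence 1 (position 3): immediately before another consonant → [ʔ].
Occurrence 2 (position 6): no conditioning environment matches → elsewhere allophone [t].
Occurrence 3 (position 10): no conditioning environment matches → elsewhere allophone [t].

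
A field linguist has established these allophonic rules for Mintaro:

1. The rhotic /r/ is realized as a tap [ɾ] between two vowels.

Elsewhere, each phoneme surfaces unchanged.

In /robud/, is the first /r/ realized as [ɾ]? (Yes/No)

No

/r/ (word-initial): rule 1 targets it, but not between two vowels → unchanged [r].
The actual realization is [r], not [ɾ].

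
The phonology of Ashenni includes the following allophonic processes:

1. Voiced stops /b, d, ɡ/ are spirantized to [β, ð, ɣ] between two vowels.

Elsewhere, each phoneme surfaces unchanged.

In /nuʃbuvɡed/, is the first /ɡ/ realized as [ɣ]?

/ɡ/ (between /v/ and /e/) is in the target of rule 1 but the environment (between two vowels) is not met → [ɡ].
The actual realization is [ɡ], not [ɣ].

No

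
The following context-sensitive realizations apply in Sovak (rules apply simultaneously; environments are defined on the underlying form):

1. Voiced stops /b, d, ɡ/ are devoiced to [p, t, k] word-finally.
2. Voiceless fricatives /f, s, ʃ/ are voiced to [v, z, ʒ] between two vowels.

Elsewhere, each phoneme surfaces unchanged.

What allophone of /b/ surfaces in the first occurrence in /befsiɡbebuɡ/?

[b]

/b/ (word-initial) is in the target of rule 1 but the environment (word-finally) is not met → [b].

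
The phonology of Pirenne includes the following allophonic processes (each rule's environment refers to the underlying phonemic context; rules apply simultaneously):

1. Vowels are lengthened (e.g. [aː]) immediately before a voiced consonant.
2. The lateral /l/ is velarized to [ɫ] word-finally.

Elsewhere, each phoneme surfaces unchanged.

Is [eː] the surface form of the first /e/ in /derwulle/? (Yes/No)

/e/ (between /d/ and /r/): before a voiced consonant, so rule 1 applies → [eː].
The actual realization is [eː], which matches [eː].

Yes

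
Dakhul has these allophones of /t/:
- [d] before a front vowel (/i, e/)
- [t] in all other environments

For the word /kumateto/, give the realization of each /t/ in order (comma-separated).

[d], [t]

Occurrence 1 (position 5): before a front vowel (/i, e/) → [d].
Occurrence 2 (position 7): no conditioning environment matches → elsewhere allophone [t].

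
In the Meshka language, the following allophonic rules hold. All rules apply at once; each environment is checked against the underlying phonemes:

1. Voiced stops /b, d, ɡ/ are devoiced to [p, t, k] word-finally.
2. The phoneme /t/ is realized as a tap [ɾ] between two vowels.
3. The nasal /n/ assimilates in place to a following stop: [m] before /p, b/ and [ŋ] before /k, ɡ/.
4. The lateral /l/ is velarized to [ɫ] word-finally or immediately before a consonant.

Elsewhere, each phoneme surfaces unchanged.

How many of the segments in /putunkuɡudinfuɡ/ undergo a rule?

3

Segments that undergo a rule: /t/ → [ɾ] (rule 2); /n/ → [ŋ] (rule 3); /ɡ/ → [k] (rule 1).
All other segments surface unchanged.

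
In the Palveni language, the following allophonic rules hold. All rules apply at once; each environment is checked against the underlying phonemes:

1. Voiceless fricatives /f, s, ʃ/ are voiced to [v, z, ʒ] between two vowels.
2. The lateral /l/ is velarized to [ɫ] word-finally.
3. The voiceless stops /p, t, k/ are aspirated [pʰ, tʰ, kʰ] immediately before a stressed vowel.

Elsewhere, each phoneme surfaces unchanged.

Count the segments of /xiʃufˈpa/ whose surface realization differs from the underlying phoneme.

Segments that undergo a rule: /ʃ/ → [ʒ] (rule 1); /p/ → [pʰ] (rule 3).
All other segments surface unchanged.

2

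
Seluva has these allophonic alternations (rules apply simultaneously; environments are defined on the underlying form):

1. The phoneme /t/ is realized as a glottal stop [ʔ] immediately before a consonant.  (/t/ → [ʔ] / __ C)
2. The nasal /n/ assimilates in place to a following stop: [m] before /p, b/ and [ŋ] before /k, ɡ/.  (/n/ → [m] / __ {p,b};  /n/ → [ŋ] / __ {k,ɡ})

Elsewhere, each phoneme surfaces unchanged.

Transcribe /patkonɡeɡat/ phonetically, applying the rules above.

[paʔkoŋɡeɡat]

/p/ (word-initial) is unaffected → [p].
/a/ stays [a].
/t/ (between /a/ and /k/): immediately before a consonant, so rule 1 applies → [ʔ].
/k/ stays [k].
/o/ (between /k/ and /n/): no rule targets it → [o].
/n/ (between /o/ and /ɡ/) occurs before a labial or velar stop → [ŋ] by rule 2.
/ɡ/ stays [ɡ].
/e/ — not in any rule's target class → [e].
/ɡ/ (between /e/ and /a/) is unaffected → [ɡ].
/a/ (between /ɡ/ and /t/): no rule targets it → [a].
/t/ (word-final) fails the environment for rule 1, so it stays [t].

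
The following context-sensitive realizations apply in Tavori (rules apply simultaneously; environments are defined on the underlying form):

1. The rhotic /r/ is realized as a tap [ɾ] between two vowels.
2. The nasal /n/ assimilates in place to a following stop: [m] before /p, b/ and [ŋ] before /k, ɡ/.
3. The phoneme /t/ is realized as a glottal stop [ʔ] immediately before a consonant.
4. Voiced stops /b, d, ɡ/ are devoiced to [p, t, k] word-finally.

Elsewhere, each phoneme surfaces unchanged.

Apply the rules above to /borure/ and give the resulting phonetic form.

[boɾuɾe]

/b/ (word-initial): rule 4 targets it, but not word-finally → unchanged [b].
/o/ (between /b/ and /r/): no rule targets it → [o].
/r/ — between /o/ and /u/, between two vowels — surfaces as [ɾ] (rule 1).
/u/ (between /r/ and /r/) is unaffected → [u].
/r/ (between /u/ and /e/) occurs between two vowels → [ɾ] by rule 1.
/e/ — not in any rule's target class → [e].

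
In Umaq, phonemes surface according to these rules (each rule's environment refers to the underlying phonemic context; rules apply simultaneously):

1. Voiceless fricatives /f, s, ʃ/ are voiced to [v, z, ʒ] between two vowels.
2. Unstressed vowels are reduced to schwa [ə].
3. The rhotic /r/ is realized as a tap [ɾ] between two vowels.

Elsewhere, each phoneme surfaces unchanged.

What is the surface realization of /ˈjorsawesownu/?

[ˈjorsəwəzəwnə]

/j/ (word-initial) is unaffected → [j].
/o/ — between /j/ and /r/; rule 2 does not apply here → [o].
/r/ (between /o/ and /s/) fails the environment for rule 3, so it stays [r].
/s/ (between /r/ and /a/) fails the environment for rule 1, so it stays [s].
Rule 2 applies to /a/ (between /s/ and /w/: in an unstressed syllable) → [ə].
/w/ (between /a/ and /e/): no rule targets it → [w].
/e/ (between /w/ and /s/) occurs in an unstressed syllable → [ə] by rule 2.
/s/ — between /e/ and /o/, between two vowels — surfaces as [z] (rule 1).
/o/ meets the environment for rule 2 (in an unstressed syllable) → [ə].
/w/ (between /o/ and /n/) is unaffected → [w].
/n/ (between /w/ and /u/): no rule targets it → [n].
Rule 2 applies to /u/ (word-final: in an unstressed syllable) → [ə].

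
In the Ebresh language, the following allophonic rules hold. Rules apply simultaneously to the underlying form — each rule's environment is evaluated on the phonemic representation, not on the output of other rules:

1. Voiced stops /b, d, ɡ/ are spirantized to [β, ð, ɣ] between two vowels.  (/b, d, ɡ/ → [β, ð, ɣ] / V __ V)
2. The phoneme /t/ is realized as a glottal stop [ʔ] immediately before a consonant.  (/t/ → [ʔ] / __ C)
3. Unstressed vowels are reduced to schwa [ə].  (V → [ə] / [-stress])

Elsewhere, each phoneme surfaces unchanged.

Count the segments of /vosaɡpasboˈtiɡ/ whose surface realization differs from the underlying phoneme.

Segments that undergo a rule: /o/ → [ə] (rule 3); /a/ → [ə] (rule 3); /a/ → [ə] (rule 3); /o/ → [ə] (rule 3).
All other segments surface unchanged.

4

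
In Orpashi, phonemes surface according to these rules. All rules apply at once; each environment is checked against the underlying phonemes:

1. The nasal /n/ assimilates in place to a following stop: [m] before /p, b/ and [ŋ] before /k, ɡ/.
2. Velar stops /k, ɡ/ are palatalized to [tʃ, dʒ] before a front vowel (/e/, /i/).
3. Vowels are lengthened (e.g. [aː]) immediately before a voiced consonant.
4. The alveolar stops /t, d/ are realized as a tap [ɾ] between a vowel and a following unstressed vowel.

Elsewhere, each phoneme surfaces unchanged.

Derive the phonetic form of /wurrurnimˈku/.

/u/ (between /w/ and /r/) occurs before a voiced consonant → [uː] by rule 3.
/u/ meets the environment for rule 3 (before a voiced consonant) → [uː].
/n/ (between /r/ and /i/) is in the target of rule 1 but the environment (before a labial or velar stop) is not met → [n].
Rule 3 applies to /i/ (between /n/ and /m/: before a voiced consonant) → [iː].
/k/ — between /m/ and /u/; rule 2 does not apply here → [k].
/u/ (word-final) fails the environment for rule 3, so it stays [u].

[wuːrruːrniːmˈku]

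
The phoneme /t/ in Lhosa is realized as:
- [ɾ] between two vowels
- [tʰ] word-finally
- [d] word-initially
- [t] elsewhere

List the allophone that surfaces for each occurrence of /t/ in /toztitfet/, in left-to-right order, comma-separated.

Occurrence 1 (position 1): word-initially → [d].
Occurrence 2 (position 4): no conditioning environment matches → elsewhere allophone [t].
Occurrence 3 (position 6): no conditioning environment matches → elsewhere allophone [t].
Occurrence 4 (position 9): word-finally → [tʰ].

[d], [t], [t], [tʰ]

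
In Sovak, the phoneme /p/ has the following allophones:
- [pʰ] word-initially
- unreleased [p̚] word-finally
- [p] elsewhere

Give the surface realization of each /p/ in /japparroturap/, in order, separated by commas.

Occurrence 1 (position 3): no conditioning environment matches → elsewhere allophone [p].
Occurrence 2 (position 4): no conditioning environment matches → elsewhere allophone [p].
Occurrence 3 (position 13): word-finally → [p̚].

[p], [p], [p̚]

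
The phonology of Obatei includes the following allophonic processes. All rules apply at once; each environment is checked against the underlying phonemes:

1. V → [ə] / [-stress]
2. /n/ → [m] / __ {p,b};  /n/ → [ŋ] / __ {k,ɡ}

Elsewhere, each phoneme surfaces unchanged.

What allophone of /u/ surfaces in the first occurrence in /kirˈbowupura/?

/u/ (between /w/ and /p/) occurs in an unstressed syllable → [ə] by rule 1.

[ə]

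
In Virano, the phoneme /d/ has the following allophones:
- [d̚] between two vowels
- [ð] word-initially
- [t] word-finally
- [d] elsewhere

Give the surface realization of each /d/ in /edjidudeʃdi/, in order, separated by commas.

Occurrence 1 (position 2): no conditioning environment matches → elsewhere allophone [d].
Occurrence 2 (position 5): between two vowels → [d̚].
Occurrence 3 (position 7): between two vowels → [d̚].
Occurrence 4 (position 10): no conditioning environment matches → elsewhere allophone [d].

[d], [d̚], [d̚], [d]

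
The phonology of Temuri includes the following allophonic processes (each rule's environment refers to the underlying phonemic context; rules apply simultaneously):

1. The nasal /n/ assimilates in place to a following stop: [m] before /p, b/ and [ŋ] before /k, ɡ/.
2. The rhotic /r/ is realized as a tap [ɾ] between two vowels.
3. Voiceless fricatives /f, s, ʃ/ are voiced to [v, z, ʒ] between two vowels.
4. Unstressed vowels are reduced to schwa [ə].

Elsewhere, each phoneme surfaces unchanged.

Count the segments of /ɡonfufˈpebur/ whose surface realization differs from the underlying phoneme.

Segments that undergo a rule: /o/ → [ə] (rule 4); /u/ → [ə] (rule 4); /u/ → [ə] (rule 4).
All other segments surface unchanged.

3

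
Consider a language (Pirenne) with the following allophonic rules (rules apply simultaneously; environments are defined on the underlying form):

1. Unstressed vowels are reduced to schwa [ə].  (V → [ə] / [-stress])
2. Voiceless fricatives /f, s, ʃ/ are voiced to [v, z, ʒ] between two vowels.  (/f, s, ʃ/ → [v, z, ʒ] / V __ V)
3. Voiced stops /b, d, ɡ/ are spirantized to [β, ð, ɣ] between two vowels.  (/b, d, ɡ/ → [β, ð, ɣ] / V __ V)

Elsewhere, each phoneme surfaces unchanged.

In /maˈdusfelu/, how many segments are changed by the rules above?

Segments that undergo a rule: /a/ → [ə] (rule 1); /d/ → [ð] (rule 3); /e/ → [ə] (rule 1); /u/ → [ə] (rule 1).
All other segments surface unchanged.

4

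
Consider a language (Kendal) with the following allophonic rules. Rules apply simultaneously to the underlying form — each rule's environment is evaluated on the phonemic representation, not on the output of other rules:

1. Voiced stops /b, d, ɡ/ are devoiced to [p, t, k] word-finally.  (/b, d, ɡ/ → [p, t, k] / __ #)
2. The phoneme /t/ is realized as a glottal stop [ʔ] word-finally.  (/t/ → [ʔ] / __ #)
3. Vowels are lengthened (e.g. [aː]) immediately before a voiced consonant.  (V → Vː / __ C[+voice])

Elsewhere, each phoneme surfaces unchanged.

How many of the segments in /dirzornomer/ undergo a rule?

Segments that undergo a rule: /i/ → [iː] (rule 3); /o/ → [oː] (rule 3); /o/ → [oː] (rule 3); /e/ → [eː] (rule 3).
All other segments surface unchanged.

4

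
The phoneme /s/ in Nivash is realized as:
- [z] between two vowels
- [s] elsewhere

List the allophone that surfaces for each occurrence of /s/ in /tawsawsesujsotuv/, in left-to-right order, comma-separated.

[s], [s], [z], [s]

Occurrence 1 (position 4): no conditioning environment matches → elsewhere allophone [s].
Occurrence 2 (position 7): no conditioning environment matches → elsewhere allophone [s].
Occurrence 3 (position 9): between two vowels → [z].
Occurrence 4 (position 12): no conditioning environment matches → elsewhere allophone [s].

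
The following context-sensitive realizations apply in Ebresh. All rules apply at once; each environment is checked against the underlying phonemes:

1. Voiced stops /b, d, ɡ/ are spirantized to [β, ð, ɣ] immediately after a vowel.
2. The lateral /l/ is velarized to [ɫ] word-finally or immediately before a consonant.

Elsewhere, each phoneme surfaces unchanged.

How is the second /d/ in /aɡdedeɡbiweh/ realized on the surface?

/d/ (between /e/ and /e/): immediately after a vowel, so rule 1 applies → [ð].

[ð]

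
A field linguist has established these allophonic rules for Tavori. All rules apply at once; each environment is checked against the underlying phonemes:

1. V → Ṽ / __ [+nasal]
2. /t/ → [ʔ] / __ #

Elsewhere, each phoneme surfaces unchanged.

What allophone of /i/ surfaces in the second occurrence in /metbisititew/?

/i/ (between /s/ and /t/) fails the environment for rule 1, so it stays [i].

[i]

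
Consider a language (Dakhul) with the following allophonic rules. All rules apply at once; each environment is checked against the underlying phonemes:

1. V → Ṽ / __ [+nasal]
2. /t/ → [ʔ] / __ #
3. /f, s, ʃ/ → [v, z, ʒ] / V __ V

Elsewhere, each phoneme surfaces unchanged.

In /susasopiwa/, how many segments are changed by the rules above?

2

Segments that undergo a rule: /s/ → [z] (rule 3); /s/ → [z] (rule 3).
All other segments surface unchanged.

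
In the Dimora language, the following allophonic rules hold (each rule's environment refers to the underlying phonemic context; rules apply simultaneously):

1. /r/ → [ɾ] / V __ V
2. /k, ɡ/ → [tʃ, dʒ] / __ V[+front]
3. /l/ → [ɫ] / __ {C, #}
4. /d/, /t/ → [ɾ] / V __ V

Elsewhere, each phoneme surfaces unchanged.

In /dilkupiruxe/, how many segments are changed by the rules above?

Segments that undergo a rule: /l/ → [ɫ] (rule 3); /r/ → [ɾ] (rule 1).
All other segments surface unchanged.

2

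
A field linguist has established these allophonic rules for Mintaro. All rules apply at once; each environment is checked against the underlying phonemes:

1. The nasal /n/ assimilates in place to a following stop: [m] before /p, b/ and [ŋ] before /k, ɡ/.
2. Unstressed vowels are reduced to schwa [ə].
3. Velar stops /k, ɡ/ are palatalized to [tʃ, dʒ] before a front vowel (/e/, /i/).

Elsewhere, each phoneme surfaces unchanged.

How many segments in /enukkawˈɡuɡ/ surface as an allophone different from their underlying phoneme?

3

Segments that undergo a rule: /e/ → [ə] (rule 2); /u/ → [ə] (rule 2); /a/ → [ə] (rule 2).
All other segments surface unchanged.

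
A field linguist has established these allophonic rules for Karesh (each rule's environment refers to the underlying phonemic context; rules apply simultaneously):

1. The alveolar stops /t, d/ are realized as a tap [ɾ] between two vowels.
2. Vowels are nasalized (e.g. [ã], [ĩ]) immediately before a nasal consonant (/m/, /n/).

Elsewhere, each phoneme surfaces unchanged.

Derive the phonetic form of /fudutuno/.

[fuɾuɾũno]

/u/ (between /f/ and /d/) is in the target of rule 2 but the environment (before a nasal consonant) is not met → [u].
/d/ — between /u/ and /u/, between two vowels — surfaces as [ɾ] (rule 1).
/u/ — between /d/ and /t/; rule 2 does not apply here → [u].
/t/ (between /u/ and /u/): between two vowels, so rule 1 applies → [ɾ].
Rule 2 applies to /u/ (between /t/ and /n/: before a nasal consonant) → [ũ].
/o/ (word-final): rule 2 targets it, but not before a nasal consonant → unchanged [o].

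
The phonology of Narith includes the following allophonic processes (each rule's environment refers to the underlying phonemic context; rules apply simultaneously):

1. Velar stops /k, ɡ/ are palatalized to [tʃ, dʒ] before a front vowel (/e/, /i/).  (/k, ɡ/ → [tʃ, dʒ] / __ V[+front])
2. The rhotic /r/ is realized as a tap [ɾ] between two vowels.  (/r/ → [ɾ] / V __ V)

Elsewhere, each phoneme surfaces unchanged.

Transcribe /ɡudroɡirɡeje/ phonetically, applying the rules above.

[ɡudrodʒirdʒeje]

/ɡ/ (word-initial) is in the target of rule 1 but the environment (before a front vowel) is not met → [ɡ].
/u/ (between /ɡ/ and /d/) is unaffected → [u].
/d/ — not in any rule's target class → [d].
/r/ — between /d/ and /o/; rule 2 does not apply here → [r].
/o/ (between /r/ and /ɡ/): no rule targets it → [o].
/ɡ/ meets the environment for rule 1 (before a front vowel) → [dʒ].
/i/ — not in any rule's target class → [i].
/r/ (between /i/ and /ɡ/): rule 2 targets it, but not between two vowels → unchanged [r].
/ɡ/ — between /r/ and /e/, before a front vowel — surfaces as [dʒ] (rule 1).
/e/ — not in any rule's target class → [e].
/j/ (between /e/ and /e/): no rule targets it → [j].
/e/ stays [e].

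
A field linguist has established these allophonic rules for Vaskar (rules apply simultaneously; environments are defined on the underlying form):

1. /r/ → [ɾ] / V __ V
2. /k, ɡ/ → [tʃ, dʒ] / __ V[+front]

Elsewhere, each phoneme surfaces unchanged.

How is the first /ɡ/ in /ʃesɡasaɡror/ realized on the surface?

/ɡ/ (between /s/ and /a/): rule 2 targets it, but not before a front vowel → unchanged [ɡ].

[ɡ]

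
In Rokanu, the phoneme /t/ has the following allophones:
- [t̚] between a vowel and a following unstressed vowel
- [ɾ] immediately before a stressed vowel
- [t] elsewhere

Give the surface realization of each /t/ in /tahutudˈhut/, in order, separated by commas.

Occurrence 1 (position 1): no conditioning environment matches → elsewhere allophone [t].
Occurrence 2 (position 5): between a vowel and a following unstressed vowel → [t̚].
Occurrence 3 (position 10): no conditioning environment matches → elsewhere allophone [t].

[t], [t̚], [t]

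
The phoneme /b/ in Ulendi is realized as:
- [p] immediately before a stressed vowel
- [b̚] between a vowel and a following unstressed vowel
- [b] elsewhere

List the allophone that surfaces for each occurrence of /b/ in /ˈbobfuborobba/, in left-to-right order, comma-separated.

[p], [b], [b̚], [b], [b]

Occurrence 1 (position 1): immediately before a stressed vowel → [p].
Occurrence 2 (position 3): no conditioning environment matches → elsewhere allophone [b].
Occurrence 3 (position 6): between a vowel and a following unstressed vowel → [b̚].
Occurrence 4 (position 10): no conditioning environment matches → elsewhere allophone [b].
Occurrence 5 (position 11): no conditioning environment matches → elsewhere allophone [b].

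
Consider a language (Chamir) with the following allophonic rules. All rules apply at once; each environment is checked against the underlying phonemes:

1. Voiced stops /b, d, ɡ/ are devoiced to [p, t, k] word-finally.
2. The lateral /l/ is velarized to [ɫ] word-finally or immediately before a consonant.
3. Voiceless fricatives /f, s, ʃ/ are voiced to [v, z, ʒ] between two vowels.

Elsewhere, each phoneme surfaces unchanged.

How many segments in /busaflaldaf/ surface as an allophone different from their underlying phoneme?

2

Segments that undergo a rule: /s/ → [z] (rule 3); /l/ → [ɫ] (rule 2).
All other segments surface unchanged.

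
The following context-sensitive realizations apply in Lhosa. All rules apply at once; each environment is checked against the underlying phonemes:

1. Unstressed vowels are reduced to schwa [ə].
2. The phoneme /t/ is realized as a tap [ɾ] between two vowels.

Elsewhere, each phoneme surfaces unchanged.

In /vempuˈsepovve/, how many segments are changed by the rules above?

4

Segments that undergo a rule: /e/ → [ə] (rule 1); /u/ → [ə] (rule 1); /o/ → [ə] (rule 1); /e/ → [ə] (rule 1).
All other segments surface unchanged.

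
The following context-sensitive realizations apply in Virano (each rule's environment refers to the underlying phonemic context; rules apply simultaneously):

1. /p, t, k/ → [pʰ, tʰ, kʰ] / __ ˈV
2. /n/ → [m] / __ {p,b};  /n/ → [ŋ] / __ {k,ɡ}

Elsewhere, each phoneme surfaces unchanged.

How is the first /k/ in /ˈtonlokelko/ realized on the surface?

[k]

/k/ — between /o/ and /e/; rule 1 does not apply here → [k].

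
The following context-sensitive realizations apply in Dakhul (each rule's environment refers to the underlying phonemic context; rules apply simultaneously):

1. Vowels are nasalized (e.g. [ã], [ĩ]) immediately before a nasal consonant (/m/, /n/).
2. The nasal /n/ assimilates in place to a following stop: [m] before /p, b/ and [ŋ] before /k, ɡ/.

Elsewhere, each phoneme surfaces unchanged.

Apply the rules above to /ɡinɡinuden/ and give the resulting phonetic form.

[ɡĩŋɡĩnudẽn]

/ɡ/ stays [ɡ].
/i/ — between /ɡ/ and /n/, before a nasal consonant — surfaces as [ĩ] (rule 1).
/n/ (between /i/ and /ɡ/): before a labial or velar stop, so rule 2 applies → [ŋ].
/ɡ/ (between /n/ and /i/): no rule targets it → [ɡ].
Rule 1 applies to /i/ (between /ɡ/ and /n/: before a nasal consonant) → [ĩ].
/n/ (between /i/ and /u/) is in the target of rule 2 but the environment (before a labial or velar stop) is not met → [n].
/u/ (between /n/ and /d/) is in the target of rule 1 but the environment (before a nasal consonant) is not met → [u].
/d/ (between /u/ and /e/) is unaffected → [d].
/e/ — between /d/ and /n/, before a nasal consonant — surfaces as [ẽ] (rule 1).
/n/ (word-final): rule 2 targets it, but not before a labial or velar stop → unchanged [n].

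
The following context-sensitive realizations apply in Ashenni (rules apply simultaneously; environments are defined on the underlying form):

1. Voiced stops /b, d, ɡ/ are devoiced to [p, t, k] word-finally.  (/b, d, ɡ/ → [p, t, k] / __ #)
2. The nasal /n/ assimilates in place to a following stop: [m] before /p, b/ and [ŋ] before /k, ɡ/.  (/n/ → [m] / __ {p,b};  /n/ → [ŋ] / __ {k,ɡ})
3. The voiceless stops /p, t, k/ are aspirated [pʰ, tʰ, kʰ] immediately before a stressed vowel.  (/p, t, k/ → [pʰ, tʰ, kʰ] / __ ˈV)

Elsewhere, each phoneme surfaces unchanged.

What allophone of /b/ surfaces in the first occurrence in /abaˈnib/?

[b]

/b/ — between /a/ and /a/; rule 1 does not apply here → [b].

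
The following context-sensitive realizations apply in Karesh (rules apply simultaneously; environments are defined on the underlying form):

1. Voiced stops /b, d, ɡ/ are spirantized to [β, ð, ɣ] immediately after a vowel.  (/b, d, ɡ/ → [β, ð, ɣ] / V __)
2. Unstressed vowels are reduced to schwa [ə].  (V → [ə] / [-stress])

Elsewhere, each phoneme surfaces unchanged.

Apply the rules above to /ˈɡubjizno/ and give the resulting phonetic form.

[ˈɡuβjəznə]

/ɡ/ (word-initial) fails the environment for rule 1, so it stays [ɡ].
/u/ — between /ɡ/ and /b/; rule 2 does not apply here → [u].
/b/ meets the environment for rule 1 (immediately after a vowel) → [β].
/j/ (between /b/ and /i/): no rule targets it → [j].
/i/ (between /j/ and /z/) occurs in an unstressed syllable → [ə] by rule 2.
/z/ — not in any rule's target class → [z].
/n/ — not in any rule's target class → [n].
Rule 2 applies to /o/ (word-final: in an unstressed syllable) → [ə].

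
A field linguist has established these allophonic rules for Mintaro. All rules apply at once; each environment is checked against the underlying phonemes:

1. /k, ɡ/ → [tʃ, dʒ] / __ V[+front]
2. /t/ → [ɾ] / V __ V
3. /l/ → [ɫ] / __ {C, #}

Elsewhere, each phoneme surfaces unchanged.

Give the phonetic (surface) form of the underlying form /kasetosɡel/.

/k/ — word-initial; rule 1 does not apply here → [k].
/t/ meets the environment for rule 2 (between two vowels) → [ɾ].
Rule 1 applies to /ɡ/ (between /s/ and /e/: before a front vowel) → [dʒ].
/l/ (word-final) occurs word-finally or immediately before a consonant → [ɫ] by rule 3.

[kaseɾosdʒeɫ]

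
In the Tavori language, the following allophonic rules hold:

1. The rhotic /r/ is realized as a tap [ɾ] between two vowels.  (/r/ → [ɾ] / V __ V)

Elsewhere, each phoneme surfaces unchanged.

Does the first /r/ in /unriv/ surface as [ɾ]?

/r/ (between /n/ and /i/) is in the target of rule 1 but the environment (between two vowels) is not met → [r].
The actual realization is [r], not [ɾ].

No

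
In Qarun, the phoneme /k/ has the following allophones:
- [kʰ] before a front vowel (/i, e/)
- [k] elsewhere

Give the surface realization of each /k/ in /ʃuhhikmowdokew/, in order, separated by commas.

Occurrence 1 (position 6): no conditioning environment matches → elsewhere allophone [k].
Occurrence 2 (position 12): before a front vowel (/i, e/) → [kʰ].

[k], [kʰ]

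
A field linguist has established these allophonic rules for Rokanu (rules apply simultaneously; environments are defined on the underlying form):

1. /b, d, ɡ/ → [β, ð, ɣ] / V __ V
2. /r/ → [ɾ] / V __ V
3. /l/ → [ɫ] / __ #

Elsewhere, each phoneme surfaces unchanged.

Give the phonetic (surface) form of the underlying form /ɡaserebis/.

/ɡ/ (word-initial) fails the environment for rule 1, so it stays [ɡ].
/a/ (between /ɡ/ and /s/): no rule targets it → [a].
/s/ (between /a/ and /e/): no rule targets it → [s].
/e/ — not in any rule's target class → [e].
/r/ (between /e/ and /e/) occurs between two vowels → [ɾ] by rule 2.
/e/ — not in any rule's target class → [e].
/b/ (between /e/ and /i/): between two vowels, so rule 1 applies → [β].
/i/ — not in any rule's target class → [i].
/s/ (word-final) is unaffected → [s].

[ɡaseɾeβis]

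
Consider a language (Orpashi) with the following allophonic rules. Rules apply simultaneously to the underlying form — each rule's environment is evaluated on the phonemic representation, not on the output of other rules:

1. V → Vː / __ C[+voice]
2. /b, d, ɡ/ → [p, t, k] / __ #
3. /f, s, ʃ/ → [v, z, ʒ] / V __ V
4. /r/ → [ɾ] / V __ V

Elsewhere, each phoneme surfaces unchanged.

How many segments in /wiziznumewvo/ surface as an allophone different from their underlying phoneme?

4

Segments that undergo a rule: /i/ → [iː] (rule 1); /i/ → [iː] (rule 1); /u/ → [uː] (rule 1); /e/ → [eː] (rule 1).
All other segments surface unchanged.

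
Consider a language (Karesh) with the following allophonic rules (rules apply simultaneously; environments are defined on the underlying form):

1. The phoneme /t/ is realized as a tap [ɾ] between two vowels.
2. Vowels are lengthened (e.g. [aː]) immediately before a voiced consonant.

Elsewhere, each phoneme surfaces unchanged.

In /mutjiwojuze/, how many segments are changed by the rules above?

3

Segments that undergo a rule: /i/ → [iː] (rule 2); /o/ → [oː] (rule 2); /u/ → [uː] (rule 2).
All other segments surface unchanged.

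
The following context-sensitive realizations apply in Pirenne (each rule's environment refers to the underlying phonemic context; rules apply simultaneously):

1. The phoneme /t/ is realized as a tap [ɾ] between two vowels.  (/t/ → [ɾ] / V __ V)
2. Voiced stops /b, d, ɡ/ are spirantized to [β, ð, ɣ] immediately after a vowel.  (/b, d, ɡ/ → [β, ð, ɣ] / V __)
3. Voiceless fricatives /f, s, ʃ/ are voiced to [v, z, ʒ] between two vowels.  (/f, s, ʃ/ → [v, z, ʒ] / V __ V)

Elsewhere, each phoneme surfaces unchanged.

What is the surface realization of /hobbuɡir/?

[hoβbuɣir]

/b/ (between /o/ and /b/): immediately after a vowel, so rule 2 applies → [β].
/b/ (between /b/ and /u/) is in the target of rule 2 but the environment (immediately after a vowel) is not met → [b].
/ɡ/ (between /u/ and /i/) occurs immediately after a vowel → [ɣ] by rule 2.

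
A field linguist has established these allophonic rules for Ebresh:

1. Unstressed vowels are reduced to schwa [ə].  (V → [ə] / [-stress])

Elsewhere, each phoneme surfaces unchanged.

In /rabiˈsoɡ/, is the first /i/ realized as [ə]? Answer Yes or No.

Yes

/i/ (between /b/ and /s/): in an unstressed syllable, so rule 1 applies → [ə].
The actual realization is [ə], which matches [ə].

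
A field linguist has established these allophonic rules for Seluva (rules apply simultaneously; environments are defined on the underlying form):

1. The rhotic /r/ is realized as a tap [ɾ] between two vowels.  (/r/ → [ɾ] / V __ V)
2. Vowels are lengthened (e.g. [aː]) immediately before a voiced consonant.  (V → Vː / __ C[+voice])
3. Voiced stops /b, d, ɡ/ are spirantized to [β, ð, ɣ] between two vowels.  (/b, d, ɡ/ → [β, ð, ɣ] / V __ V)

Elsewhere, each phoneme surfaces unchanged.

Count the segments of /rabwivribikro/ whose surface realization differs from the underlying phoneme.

4

Segments that undergo a rule: /a/ → [aː] (rule 2); /i/ → [iː] (rule 2); /i/ → [iː] (rule 2); /b/ → [β] (rule 3).
All other segments surface unchanged.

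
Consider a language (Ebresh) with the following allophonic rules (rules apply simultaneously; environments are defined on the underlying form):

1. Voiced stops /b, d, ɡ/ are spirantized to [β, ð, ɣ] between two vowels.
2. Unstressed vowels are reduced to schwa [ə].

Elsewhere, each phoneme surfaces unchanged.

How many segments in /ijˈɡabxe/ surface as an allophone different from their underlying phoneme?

Segments that undergo a rule: /i/ → [ə] (rule 2); /e/ → [ə] (rule 2).
All other segments surface unchanged.

2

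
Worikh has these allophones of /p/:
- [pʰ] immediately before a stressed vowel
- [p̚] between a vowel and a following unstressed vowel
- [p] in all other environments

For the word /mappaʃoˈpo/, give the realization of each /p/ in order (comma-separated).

[p], [p], [pʰ]

Occurrence 1 (position 3): no conditioning environment matches → elsewhere allophone [p].
Occurrence 2 (position 4): no conditioning environment matches → elsewhere allophone [p].
Occurrence 3 (position 8): immediately before a stressed vowel → [pʰ].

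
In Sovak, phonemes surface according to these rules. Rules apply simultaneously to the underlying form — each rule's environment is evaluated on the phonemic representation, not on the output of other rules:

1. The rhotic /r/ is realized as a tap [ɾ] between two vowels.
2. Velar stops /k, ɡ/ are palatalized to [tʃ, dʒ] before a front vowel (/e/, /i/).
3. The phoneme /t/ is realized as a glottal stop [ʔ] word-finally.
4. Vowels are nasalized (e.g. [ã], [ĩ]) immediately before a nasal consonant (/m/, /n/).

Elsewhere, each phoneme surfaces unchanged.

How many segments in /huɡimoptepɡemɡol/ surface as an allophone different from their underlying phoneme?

4

Segments that undergo a rule: /ɡ/ → [dʒ] (rule 2); /i/ → [ĩ] (rule 4); /ɡ/ → [dʒ] (rule 2); /e/ → [ẽ] (rule 4).
All other segments surface unchanged.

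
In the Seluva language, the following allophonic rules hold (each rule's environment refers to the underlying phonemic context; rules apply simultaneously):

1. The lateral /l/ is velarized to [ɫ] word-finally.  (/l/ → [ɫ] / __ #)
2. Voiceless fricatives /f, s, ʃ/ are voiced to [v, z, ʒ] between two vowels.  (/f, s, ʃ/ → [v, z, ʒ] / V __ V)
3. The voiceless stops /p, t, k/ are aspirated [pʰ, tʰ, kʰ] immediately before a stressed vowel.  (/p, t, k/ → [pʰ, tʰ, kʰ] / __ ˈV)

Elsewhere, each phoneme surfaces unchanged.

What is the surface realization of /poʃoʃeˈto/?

/p/ (word-initial) fails the environment for rule 3, so it stays [p].
/o/ stays [o].
/ʃ/ (between /o/ and /o/): between two vowels, so rule 2 applies → [ʒ].
/o/ (between /ʃ/ and /ʃ/): no rule targets it → [o].
/ʃ/ meets the environment for rule 2 (between two vowels) → [ʒ].
/e/ — not in any rule's target class → [e].
Rule 3 applies to /t/ (between /e/ and /o/: immediately before a stressed vowel) → [tʰ].
/o/ — not in any rule's target class → [o].

[poʒoʒeˈtʰo]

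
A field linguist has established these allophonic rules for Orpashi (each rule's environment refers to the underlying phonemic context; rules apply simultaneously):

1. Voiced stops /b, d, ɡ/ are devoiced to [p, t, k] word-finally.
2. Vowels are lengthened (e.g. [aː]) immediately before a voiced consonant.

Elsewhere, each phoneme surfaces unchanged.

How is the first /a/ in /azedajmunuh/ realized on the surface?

[aː]

/a/ — word-initial, before a voiced consonant — surfaces as [aː] (rule 2).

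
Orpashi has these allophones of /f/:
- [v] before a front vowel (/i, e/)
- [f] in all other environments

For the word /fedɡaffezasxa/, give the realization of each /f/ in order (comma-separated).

Occurrence 1 (position 1): before a front vowel (/i, e/) → [v].
Occurrence 2 (position 6): no conditioning environment matches → elsewhere allophone [f].
Occurrence 3 (position 7): before a front vowel (/i, e/) → [v].

[v], [f], [v]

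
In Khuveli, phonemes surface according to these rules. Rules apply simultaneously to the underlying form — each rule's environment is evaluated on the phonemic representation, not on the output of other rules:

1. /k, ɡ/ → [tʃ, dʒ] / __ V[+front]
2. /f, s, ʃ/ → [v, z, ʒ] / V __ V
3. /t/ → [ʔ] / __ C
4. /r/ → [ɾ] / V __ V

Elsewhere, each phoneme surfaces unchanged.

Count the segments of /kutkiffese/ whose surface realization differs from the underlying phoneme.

3

Segments that undergo a rule: /t/ → [ʔ] (rule 3); /k/ → [tʃ] (rule 1); /s/ → [z] (rule 2).
All other segments surface unchanged.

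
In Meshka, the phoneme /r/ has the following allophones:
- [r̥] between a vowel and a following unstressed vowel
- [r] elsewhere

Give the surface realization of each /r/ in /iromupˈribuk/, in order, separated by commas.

Occurrence 1 (position 2): between a vowel and a following unstressed vowel → [r̥].
Occurrence 2 (position 7): no conditioning environment matches → elsewhere allophone [r].

[r̥], [r]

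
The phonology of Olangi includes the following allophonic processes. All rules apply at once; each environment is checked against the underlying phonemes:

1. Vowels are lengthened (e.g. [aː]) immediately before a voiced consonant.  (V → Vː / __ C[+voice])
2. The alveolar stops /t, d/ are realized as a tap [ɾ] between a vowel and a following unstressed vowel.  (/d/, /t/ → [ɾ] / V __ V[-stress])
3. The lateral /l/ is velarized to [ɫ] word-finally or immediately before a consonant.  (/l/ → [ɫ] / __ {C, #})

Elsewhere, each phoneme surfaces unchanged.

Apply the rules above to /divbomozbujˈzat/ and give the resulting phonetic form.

[diːvboːmoːzbuːjˈzat]

/d/ (word-initial) is in the target of rule 2 but the environment (between a vowel and a following unstressed vowel) is not met → [d].
/i/ (between /d/ and /v/) occurs before a voiced consonant → [iː] by rule 1.
/v/ (between /i/ and /b/): no rule targets it → [v].
/b/ stays [b].
Rule 1 applies to /o/ (between /b/ and /m/: before a voiced consonant) → [oː].
/m/ — not in any rule's target class → [m].
/o/ (between /m/ and /z/) occurs before a voiced consonant → [oː] by rule 1.
/z/ (between /o/ and /b/) is unaffected → [z].
/b/ (between /z/ and /u/) is unaffected → [b].
/u/ meets the environment for rule 1 (before a voiced consonant) → [uː].
/j/ (between /u/ and /z/) is unaffected → [j].
/z/ stays [z].
/a/ (between /z/ and /t/) is in the target of rule 1 but the environment (before a voiced consonant) is not met → [a].
/t/ (word-final) fails the environment for rule 2, so it stays [t].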